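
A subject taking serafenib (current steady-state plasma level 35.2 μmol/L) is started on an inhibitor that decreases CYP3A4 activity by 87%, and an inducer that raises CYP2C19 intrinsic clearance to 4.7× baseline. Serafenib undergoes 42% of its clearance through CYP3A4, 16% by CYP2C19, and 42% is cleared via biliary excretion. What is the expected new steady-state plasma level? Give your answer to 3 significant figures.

The CYP3A4 pathway (42% of clearance) is reduced to 0.13× activity: 0.42 × 0.13 = 0.0546.
The CYP2C19 pathway (16% of clearance) rises to 4.7× activity: 0.16 × 4.7 = 0.752.
Non-CYP routes (42%) are unchanged.
New clearance relative to baseline: 0.0546 + 0.752 + 0.42 = 1.2266.
New steady-state plasma level = 35.2 / 1.2266 = 28.7 μmol/L (concentration scales inversely with clearance).

28.7 μmol/L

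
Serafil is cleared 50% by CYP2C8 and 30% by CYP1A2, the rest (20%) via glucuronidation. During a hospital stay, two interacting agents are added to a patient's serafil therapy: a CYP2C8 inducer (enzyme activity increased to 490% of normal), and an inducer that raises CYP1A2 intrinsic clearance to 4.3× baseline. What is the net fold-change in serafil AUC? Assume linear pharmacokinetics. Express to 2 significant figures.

CYP2C8: 0.5 × 4.9 = 2.45
CYP1A2: 0.3 × 4.3 = 1.29
Other: 0.2 (unchanged)
Relative clearance = 2.45 + 1.29 + 0.2 = 3.94.
Net AUC ratio = 1 / 3.94 = 0.25.

0.25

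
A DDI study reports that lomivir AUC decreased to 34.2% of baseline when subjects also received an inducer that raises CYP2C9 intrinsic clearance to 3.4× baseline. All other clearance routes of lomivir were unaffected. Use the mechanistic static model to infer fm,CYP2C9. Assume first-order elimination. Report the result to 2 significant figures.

Write x for the fraction cleared via CYP2C9. The observed AUC change means clearance rose to 1/0.342 = 2.924 of baseline.
Setting x·3.4 + (1 − x) = 2.924 and solving: x = (2.924 − 1)/(3.4 − 1) = 0.80.

0.80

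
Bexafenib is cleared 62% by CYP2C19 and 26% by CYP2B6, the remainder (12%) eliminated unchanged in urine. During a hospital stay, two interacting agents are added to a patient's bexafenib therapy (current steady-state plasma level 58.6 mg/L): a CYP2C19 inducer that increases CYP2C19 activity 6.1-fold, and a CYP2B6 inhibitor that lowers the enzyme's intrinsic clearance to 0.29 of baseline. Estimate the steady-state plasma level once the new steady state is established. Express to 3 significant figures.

14.7 mg/L

CYP2C19: 0.62 × 6.1 = 3.782
CYP2B6: 0.26 × 0.29 = 0.0754
Other: 0.12 (unchanged)
Relative clearance = 3.782 + 0.0754 + 0.12 = 3.9774.
Dividing the baseline by the relative clearance: 58.6 / 3.9774 = 14.7 mg/L.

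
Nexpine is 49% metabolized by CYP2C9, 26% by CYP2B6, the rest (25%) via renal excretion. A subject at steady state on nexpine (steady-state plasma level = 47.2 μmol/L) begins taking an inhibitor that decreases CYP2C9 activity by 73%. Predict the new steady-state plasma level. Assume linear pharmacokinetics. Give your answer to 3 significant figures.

The CYP2C9 pathway (49% of clearance) falls to 0.27× activity: 0.49 × 0.27 = 0.1323.
CYP2B6 (26%) and the residual 25% are unaffected.
Relative clearance = 0.1323 + 0.26 + 0.25 = 0.6423.
With dosing unchanged, steady-state plasma level scales as 1/CL: 47.2 / 0.6423 = 73.5 μmol/L.

73.5 μmol/L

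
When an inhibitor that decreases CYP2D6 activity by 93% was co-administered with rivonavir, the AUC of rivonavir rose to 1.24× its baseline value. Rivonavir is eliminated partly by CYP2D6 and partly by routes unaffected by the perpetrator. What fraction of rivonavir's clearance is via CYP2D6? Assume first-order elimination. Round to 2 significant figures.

0.21

Let x = fm,CYP2D6. Because AUC ∝ 1/CL, relative clearance fell to 1/1.24 = 0.8065.
Setting x·0.07 + (1 − x) = 0.8065 and solving: x = (0.8065 − 1)/(0.07 − 1) = 0.21.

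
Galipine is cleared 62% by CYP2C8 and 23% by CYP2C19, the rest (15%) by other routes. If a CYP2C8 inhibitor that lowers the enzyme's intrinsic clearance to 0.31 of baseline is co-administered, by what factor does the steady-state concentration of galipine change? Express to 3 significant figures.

The CYP2C8 pathway (62% of clearance) falls to 0.31× activity: 0.62 × 0.31 = 0.1922.
CYP2C19 (23%) and the residual 15% are unaffected.
Relative clearance = 0.1922 + 0.23 + 0.15 = 0.5722.
Steady-state concentration ratio = CL_old/CL_new = 1 / 0.5722 = 1.75.

1.75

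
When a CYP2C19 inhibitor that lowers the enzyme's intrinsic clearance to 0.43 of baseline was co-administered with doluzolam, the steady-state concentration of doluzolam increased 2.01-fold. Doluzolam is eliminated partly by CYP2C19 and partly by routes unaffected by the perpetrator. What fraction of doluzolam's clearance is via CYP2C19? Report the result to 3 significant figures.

Write x for the fraction cleared via CYP2C19. The observed steady-state concentration change means clearance fell to 1/2.01 = 0.4975 of baseline.
Only the CYP2C19 route changed, so 0.4975 = x·0.43 + (1 − x), giving x = 0.882.

0.882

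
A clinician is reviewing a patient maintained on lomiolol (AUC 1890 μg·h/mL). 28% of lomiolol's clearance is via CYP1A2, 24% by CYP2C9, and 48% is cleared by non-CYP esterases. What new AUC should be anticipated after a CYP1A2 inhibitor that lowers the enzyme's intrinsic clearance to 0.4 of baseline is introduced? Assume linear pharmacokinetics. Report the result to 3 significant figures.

2.27 × 10³ μg·h/mL

CYP1A2: 0.28 × 0.4 = 0.112
CYP2C9: 0.24 (unchanged)
Other: 0.48 (unchanged)
New clearance relative to baseline: 0.112 + 0.24 + 0.48 = 0.832.
With dosing unchanged, AUC scales as 1/CL: 1890 / 0.832 = 2.27 × 10³ μg·h/mL.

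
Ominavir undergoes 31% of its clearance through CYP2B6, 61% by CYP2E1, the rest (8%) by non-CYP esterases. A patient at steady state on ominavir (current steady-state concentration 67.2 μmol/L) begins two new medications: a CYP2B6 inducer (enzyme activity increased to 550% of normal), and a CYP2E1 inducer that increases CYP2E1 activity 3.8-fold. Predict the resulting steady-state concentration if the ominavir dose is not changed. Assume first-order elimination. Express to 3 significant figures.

The CYP2B6 pathway (31% of clearance) increases to 5.5× activity: 0.31 × 5.5 = 1.705.
The CYP2E1 pathway (61% of clearance) is boosted to 3.8× activity: 0.61 × 3.8 = 2.318.
Non-CYP routes (8%) are unchanged.
New clearance relative to baseline: 1.705 + 2.318 + 0.08 = 4.103.
Steady-state concentration ∝ 1/CL: new value = 67.2 / 4.103 = 16.4 μmol/L.

16.4 μmol/L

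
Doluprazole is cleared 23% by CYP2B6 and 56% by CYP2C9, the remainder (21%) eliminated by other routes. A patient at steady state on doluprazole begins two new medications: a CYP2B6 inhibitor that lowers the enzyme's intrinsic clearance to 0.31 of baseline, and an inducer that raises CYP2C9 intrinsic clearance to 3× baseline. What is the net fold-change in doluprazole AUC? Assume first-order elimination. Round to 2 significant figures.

CYP2B6: 0.23 × 0.31 = 0.0713
CYP2C9: 0.56 × 3 = 1.68
Other: 0.21 (unchanged)
Relative clearance = 0.0713 + 1.68 + 0.21 = 1.9613.
Net AUC ratio = 1 / 1.9613 = 0.51.

0.51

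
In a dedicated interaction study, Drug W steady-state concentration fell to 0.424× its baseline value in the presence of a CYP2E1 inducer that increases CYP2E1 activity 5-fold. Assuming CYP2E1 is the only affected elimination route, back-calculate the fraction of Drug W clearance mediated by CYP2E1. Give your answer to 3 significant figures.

Call the CYP2E1 fraction fm. After the interaction, CL_new/CL_old = fm × 5 + (1 − fm).
Steady-state concentration ratio = 1 / (new CL fraction), so new CL fraction = 1 / 0.424 = 2.358.
fm × 5 + 1 − fm = 2.358  ⇒  fm × (5 − 1) = 1.358  ⇒  fm = 0.340.

0.340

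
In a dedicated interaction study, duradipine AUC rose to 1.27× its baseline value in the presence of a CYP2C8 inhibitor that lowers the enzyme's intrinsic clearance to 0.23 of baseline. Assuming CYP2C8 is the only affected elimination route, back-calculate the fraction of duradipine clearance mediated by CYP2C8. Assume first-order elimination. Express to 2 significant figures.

Let fm be the CYP2C8 fraction. New clearance relative to baseline = fm × 0.23 + (1 − fm).
AUC ratio = 1 / (new CL fraction), so new CL fraction = 1 / 1.27 = 0.7874.
fm × 0.23 + 1 − fm = 0.7874  ⇒  fm × (0.23 − 1) = −0.2126  ⇒  fm = 0.28.

0.28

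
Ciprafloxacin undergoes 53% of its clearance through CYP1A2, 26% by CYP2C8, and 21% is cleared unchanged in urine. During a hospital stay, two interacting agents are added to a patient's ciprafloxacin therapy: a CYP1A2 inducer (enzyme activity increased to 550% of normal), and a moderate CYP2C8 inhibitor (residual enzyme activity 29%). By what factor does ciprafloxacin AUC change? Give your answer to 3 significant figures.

0.312

The CYP1A2 pathway (53% of clearance) rises to 5.5× activity: 0.53 × 5.5 = 2.915.
The CYP2C8 pathway (26% of clearance) falls to 0.29× activity: 0.26 × 0.29 = 0.0754.
Non-CYP routes (21%) are unchanged.
Relative clearance = 2.915 + 0.0754 + 0.21 = 3.2004.
Because AUC varies inversely with clearance, the combined effect is 1 / 3.2004 = 0.312.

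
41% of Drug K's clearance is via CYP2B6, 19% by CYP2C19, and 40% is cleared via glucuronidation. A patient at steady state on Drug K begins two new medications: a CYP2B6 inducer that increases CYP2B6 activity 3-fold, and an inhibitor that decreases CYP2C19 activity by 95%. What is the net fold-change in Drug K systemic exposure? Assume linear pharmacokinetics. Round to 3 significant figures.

CYP2B6: 0.41 × 3 = 1.23
CYP2C19: 0.19 × 0.05 = 0.0095
Other: 0.4 (unchanged)
Relative clearance = 1.23 + 0.0095 + 0.4 = 1.6395.
Net systemic exposure ratio = 1 / 1.6395 = 0.610.

0.610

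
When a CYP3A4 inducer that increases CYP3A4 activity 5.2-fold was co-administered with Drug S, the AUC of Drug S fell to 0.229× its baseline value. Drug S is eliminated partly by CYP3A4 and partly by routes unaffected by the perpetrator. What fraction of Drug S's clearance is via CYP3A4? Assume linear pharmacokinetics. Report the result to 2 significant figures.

0.80

Let x = fm,CYP3A4. Because AUC ∝ 1/CL, relative clearance rose to 1/0.229 = 4.367.
Setting x·5.2 + (1 − x) = 4.367 and solving: x = (4.367 − 1)/(5.2 − 1) = 0.80.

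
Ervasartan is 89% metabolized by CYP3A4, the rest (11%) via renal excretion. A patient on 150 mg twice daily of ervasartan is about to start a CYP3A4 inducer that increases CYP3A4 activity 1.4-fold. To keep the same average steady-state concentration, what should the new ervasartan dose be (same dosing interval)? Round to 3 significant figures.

The CYP3A4 pathway (89% of clearance) rises to 1.4× activity: 0.89 × 1.4 = 1.246.
The remaining 11% of clearance is unaffected.
Relative clearance = 1.246 + 0.11 = 1.356.
Exposure is unchanged when dose changes in proportion to clearance. New dose = 150 mg × 1.356 = 203 mg.

203 mg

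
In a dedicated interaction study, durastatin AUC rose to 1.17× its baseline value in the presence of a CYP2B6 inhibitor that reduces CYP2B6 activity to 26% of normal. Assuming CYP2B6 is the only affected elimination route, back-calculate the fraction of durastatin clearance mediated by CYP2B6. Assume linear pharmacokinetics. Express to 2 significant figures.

0.20

Call the CYP2B6 fraction fm. After the interaction, CL_new/CL_old = fm × 0.26 + (1 − fm).
AUC ratio = 1 / (new CL fraction), so new CL fraction = 1 / 1.17 = 0.8547.
fm × 0.26 + 1 − fm = 0.8547  ⇒  fm × (0.26 − 1) = −0.1453  ⇒  fm = 0.20.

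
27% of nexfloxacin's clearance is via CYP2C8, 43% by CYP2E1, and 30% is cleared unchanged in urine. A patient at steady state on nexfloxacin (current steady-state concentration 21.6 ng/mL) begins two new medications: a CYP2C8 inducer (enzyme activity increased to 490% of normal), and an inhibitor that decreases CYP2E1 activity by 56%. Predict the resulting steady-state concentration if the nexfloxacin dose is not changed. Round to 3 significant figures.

11.9 ng/mL

The CYP2C8 pathway (27% of clearance) is boosted to 4.9× activity: 0.27 × 4.9 = 1.323.
The CYP2E1 pathway (43% of clearance) is reduced to 0.44× activity: 0.43 × 0.44 = 0.1892.
Non-CYP routes (30%) are unchanged.
Relative clearance = 1.323 + 0.1892 + 0.3 = 1.8122.
Dividing the baseline by the relative clearance: 21.6 / 1.8122 = 11.9 ng/mL.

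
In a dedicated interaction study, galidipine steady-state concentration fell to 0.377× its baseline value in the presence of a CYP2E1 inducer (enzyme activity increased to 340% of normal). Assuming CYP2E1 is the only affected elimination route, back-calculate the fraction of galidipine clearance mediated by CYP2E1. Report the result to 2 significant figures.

CL'/CL = 1 / 0.377 = 2.653
3.4·fm + (1 − fm) = 2.653
fm = (2.653 − 1) / (3.4 − 1) = 0.69

0.69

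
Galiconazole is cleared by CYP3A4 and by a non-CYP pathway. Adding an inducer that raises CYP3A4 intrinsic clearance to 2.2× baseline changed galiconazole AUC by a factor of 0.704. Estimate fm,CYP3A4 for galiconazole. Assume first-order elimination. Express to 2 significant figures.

0.35

Call the CYP3A4 fraction fm. After the interaction, CL_new/CL_old = fm × 2.2 + (1 − fm).
AUC ratio = 1 / (new CL fraction), so new CL fraction = 1 / 0.704 = 1.42.
fm × 2.2 + 1 − fm = 1.42  ⇒  fm × (2.2 − 1) = 0.4205  ⇒  fm = 0.35.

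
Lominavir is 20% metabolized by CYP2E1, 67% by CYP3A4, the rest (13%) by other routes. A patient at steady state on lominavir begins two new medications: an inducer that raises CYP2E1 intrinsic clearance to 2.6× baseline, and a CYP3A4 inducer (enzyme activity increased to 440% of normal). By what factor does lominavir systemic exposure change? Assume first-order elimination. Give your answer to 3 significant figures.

0.278

CYP2E1: 0.2 × 2.6 = 0.52
CYP3A4: 0.67 × 4.4 = 2.948
Other: 0.13 (unchanged)
New clearance relative to baseline: 0.52 + 2.948 + 0.13 = 3.598.
Systemic exposure ∝ 1/CL: fold-change = 1 / 3.598 = 0.278.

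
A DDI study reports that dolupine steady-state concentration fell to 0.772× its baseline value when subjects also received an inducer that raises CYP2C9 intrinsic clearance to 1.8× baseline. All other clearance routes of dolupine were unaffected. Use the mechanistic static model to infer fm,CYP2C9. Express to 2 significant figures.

0.37

CL'/CL = 1 / 0.772 = 1.295
1.8·fm + (1 − fm) = 1.295
fm = (1.295 − 1) / (1.8 − 1) = 0.37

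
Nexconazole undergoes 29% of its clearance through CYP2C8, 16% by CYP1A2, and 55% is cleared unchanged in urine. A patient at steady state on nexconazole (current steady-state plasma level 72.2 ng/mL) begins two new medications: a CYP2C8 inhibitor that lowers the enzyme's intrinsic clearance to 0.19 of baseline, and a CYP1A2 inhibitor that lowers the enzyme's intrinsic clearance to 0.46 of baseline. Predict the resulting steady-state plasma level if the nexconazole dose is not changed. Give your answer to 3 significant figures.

106 ng/mL

The CYP2C8 pathway (29% of clearance) drops to 0.19× activity: 0.29 × 0.19 = 0.0551.
The CYP1A2 pathway (16% of clearance) falls to 0.46× activity: 0.16 × 0.46 = 0.0736.
Non-CYP routes (55%) are unchanged.
CL_new/CL_old = 0.0551 + 0.0736 + 0.55 = 0.6787.
New steady-state plasma level = 72.2 / 0.6787 = 106 ng/mL (concentration scales inversely with clearance).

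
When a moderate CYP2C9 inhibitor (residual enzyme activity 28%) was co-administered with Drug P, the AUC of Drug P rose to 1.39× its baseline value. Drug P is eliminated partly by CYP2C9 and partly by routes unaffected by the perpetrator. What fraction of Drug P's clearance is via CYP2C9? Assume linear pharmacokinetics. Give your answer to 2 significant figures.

CL'/CL = 1 / 1.39 = 0.7194
0.28·fm + (1 − fm) = 0.7194
fm = (0.7194 − 1) / (0.28 − 1) = 0.39

0.39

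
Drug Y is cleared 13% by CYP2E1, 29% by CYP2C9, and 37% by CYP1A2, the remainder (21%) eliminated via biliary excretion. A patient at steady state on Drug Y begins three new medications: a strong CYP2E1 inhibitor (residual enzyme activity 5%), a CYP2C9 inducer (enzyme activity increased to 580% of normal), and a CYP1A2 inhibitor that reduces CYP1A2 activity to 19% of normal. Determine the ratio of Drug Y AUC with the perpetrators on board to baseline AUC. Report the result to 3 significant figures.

CYP2E1: 0.13 × 0.05 = 0.0065
CYP2C9: 0.29 × 5.8 = 1.682
CYP1A2: 0.37 × 0.19 = 0.0703
Other: 0.21 (unchanged)
New clearance relative to baseline: 0.0065 + 1.682 + 0.0703 + 0.21 = 1.9688.
AUC ∝ 1/CL: fold-change = 1 / 1.9688 = 0.508.

0.508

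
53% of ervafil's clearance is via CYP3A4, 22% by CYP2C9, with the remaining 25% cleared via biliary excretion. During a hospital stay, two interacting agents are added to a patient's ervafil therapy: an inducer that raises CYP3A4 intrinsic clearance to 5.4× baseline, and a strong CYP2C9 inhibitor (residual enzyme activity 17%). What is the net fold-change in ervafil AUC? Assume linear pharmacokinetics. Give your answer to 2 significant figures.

CYP3A4: 0.53 × 5.4 = 2.862
CYP2C9: 0.22 × 0.17 = 0.0374
Other: 0.25 (unchanged)
Relative clearance = 2.862 + 0.0374 + 0.25 = 3.1494.
Net AUC ratio = 1 / 3.1494 = 0.32.

0.32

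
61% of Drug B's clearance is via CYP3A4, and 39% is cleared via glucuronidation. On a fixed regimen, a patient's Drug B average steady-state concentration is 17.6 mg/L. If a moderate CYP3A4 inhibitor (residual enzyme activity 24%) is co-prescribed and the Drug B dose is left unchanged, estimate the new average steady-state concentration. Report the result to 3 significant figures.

The CYP3A4 pathway (61% of clearance) drops to 0.24× activity: 0.61 × 0.24 = 0.1464.
The remaining 39% of clearance is unaffected.
Relative clearance = 0.1464 + 0.39 = 0.5364.
New average steady-state concentration = baseline ÷ relative clearance = 17.6 / 0.5364 = 32.8 mg/L.

32.8 mg/L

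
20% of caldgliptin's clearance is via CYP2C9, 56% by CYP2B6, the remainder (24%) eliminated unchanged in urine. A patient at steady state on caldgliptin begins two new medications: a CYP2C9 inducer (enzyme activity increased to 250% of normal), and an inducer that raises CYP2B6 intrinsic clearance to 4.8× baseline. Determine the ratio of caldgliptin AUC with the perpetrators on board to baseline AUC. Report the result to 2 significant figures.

The CYP2C9 pathway (20% of clearance) increases to 2.5× activity: 0.2 × 2.5 = 0.5.
The CYP2B6 pathway (56% of clearance) increases to 4.8× activity: 0.56 × 4.8 = 2.688.
Non-CYP routes (24%) are unchanged.
CL_new/CL_old = 0.5 + 2.688 + 0.24 = 3.428.
AUC ∝ 1/CL: fold-change = 1 / 3.428 = 0.29.

0.29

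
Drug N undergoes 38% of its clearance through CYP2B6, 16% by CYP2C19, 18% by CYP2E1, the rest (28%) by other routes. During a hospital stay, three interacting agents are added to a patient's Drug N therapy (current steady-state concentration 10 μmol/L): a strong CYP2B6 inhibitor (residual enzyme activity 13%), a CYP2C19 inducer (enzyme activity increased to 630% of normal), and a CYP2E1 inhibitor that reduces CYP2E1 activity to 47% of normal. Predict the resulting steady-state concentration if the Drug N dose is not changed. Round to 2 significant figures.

7.0 μmol/L

The CYP2B6 pathway (38% of clearance) is reduced to 0.13× activity: 0.38 × 0.13 = 0.0494.
The CYP2C19 pathway (16% of clearance) is boosted to 6.3× activity: 0.16 × 6.3 = 1.008.
The CYP2E1 pathway (18% of clearance) falls to 0.47× activity: 0.18 × 0.47 = 0.0846.
The remaining 28% of clearance is unaffected.
Relative clearance = 0.0494 + 1.008 + 0.0846 + 0.28 = 1.422.
New steady-state concentration = 10 / 1.422 = 7.0 μmol/L (concentration scales inversely with clearance).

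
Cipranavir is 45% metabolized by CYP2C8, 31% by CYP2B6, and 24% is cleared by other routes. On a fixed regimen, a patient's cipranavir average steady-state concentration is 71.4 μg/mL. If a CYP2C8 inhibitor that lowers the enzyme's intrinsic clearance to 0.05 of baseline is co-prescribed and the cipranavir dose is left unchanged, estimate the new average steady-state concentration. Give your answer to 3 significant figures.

CYP2C8: 0.45 × 0.05 = 0.0225
CYP2B6: 0.31 (unchanged)
Other: 0.24 (unchanged)
Relative clearance = 0.0225 + 0.31 + 0.24 = 0.5725.
Average steady-state concentration ∝ 1/CL, so new value = 71.4 / 0.5725 = 125 μg/mL.

125 μg/mL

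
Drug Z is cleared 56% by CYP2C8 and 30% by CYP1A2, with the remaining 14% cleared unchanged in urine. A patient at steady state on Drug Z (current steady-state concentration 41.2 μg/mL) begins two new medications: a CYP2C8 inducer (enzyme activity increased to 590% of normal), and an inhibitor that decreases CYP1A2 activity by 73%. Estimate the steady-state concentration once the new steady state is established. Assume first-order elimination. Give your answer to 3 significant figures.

11.7 μg/mL

CYP2C8: 0.56 × 5.9 = 3.304
CYP1A2: 0.3 × 0.27 = 0.081
Other: 0.14 (unchanged)
CL_new/CL_old = 3.304 + 0.081 + 0.14 = 3.525.
Steady-state concentration ∝ 1/CL: new value = 41.2 / 3.525 = 11.7 μg/mL.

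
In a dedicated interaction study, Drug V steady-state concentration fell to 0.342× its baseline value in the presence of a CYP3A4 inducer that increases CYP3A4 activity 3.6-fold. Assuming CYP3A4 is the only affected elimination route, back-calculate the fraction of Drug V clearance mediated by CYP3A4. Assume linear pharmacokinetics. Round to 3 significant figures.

Call the CYP3A4 fraction fm. After the interaction, CL_new/CL_old = fm × 3.6 + (1 − fm).
Steady-state concentration ratio = 1 / (new CL fraction), so new CL fraction = 1 / 0.342 = 2.924.
fm × 3.6 + 1 − fm = 2.924  ⇒  fm × (3.6 − 1) = 1.924  ⇒  fm = 0.740.

0.740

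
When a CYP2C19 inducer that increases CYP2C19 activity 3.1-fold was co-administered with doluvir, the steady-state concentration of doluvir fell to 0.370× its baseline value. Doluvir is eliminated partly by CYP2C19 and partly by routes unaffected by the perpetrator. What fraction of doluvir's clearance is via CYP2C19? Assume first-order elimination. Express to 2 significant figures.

0.81

Call the CYP2C19 fraction fm. After the interaction, CL_new/CL_old = fm × 3.1 + (1 − fm).
Steady-state concentration ratio = 1 / (new CL fraction), so new CL fraction = 1 / 0.370 = 2.703.
fm × 3.1 + 1 − fm = 2.703  ⇒  fm × (3.1 − 1) = 1.703  ⇒  fm = 0.81.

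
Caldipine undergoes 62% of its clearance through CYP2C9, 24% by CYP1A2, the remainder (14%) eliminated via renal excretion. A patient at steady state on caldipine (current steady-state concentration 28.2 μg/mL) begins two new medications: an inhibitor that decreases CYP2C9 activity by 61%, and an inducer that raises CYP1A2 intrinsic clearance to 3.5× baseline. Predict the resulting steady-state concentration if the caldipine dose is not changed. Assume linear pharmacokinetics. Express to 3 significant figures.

23.1 μg/mL

The CYP2C9 pathway (62% of clearance) drops to 0.39× activity: 0.62 × 0.39 = 0.2418.
The CYP1A2 pathway (24% of clearance) is boosted to 3.5× activity: 0.24 × 3.5 = 0.84.
Non-CYP routes (14%) are unchanged.
New clearance relative to baseline: 0.2418 + 0.84 + 0.14 = 1.2218.
Dividing the baseline by the relative clearance: 28.2 / 1.2218 = 23.1 μg/mL.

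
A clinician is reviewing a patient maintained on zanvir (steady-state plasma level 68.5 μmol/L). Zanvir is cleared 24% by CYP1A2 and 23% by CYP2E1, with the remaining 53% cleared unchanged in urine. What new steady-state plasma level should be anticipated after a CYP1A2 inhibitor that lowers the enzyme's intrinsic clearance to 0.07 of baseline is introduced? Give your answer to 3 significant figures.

CYP1A2: 0.24 × 0.07 = 0.0168
CYP2E1: 0.23 (unchanged)
Other: 0.53 (unchanged)
CL_new/CL_old = 0.0168 + 0.23 + 0.53 = 0.7768.
New steady-state plasma level = baseline ÷ relative clearance = 68.5 / 0.7768 = 88.2 μmol/L.

88.2 μmol/L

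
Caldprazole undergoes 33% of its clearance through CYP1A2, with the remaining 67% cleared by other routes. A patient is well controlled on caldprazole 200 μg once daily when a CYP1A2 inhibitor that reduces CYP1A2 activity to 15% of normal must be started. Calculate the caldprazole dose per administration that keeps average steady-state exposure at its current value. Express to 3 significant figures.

The CYP1A2 pathway (33% of clearance) is reduced to 0.15× activity: 0.33 × 0.15 = 0.0495.
Non-CYP routes (67%) are unchanged.
CL_new/CL_old = 0.0495 + 0.67 = 0.7195.
Css,avg = (dose rate)/CL, so holding Css fixed requires dose ∝ CL: 200 × 0.7195 = 144 μg.

144 μg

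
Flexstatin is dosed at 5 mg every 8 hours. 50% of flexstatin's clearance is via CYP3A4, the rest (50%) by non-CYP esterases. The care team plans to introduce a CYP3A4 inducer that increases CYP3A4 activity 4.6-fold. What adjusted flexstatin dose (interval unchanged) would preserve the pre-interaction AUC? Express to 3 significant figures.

14.0 mg

CYP3A4: 0.5 × 4.6 = 2.3
Other: 0.5 (unchanged)
CL_new/CL_old = 2.3 + 0.5 = 2.8.
To maintain the same steady-state level, dose must scale with clearance: new dose = 5 × 2.8 = 14.0 mg.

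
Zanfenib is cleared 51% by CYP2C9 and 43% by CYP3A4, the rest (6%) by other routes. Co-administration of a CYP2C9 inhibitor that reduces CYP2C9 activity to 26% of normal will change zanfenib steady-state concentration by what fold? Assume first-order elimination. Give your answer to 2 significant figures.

1.6

The CYP2C9 pathway (51% of clearance) drops to 0.26× activity: 0.51 × 0.26 = 0.1326.
CYP3A4 (43%) and the residual 6% are unaffected.
Relative clearance = 0.1326 + 0.43 + 0.06 = 0.6226.
Steady-state concentration ratio = CL_old/CL_new = 1 / 0.6226 = 1.6.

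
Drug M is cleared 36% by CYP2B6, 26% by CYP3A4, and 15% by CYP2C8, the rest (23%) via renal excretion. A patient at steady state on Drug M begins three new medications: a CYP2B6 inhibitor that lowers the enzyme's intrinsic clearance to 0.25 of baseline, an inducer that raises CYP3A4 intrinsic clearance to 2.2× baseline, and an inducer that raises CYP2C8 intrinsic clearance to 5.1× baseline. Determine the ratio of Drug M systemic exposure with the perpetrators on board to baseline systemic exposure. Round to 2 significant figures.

0.60

The CYP2B6 pathway (36% of clearance) drops to 0.25× activity: 0.36 × 0.25 = 0.09.
The CYP3A4 pathway (26% of clearance) is boosted to 2.2× activity: 0.26 × 2.2 = 0.572.
The CYP2C8 pathway (15% of clearance) increases to 5.1× activity: 0.15 × 5.1 = 0.765.
Non-CYP routes (23%) are unchanged.
Relative clearance = 0.09 + 0.572 + 0.765 + 0.23 = 1.657.
Systemic exposure ∝ 1/CL: fold-change = 1 / 1.657 = 0.60.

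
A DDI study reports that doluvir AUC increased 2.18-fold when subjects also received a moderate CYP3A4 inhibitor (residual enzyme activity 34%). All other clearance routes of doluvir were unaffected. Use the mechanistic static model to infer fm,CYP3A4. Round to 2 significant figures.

0.82

CL'/CL = 1 / 2.18 = 0.4587
0.34·fm + (1 − fm) = 0.4587
fm = (0.4587 − 1) / (0.34 − 1) = 0.82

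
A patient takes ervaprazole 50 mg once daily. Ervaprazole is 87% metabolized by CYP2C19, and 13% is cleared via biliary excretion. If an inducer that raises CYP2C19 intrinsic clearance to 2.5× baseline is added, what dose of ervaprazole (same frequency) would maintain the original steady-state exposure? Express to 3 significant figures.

The CYP2C19 pathway (87% of clearance) is boosted to 2.5× activity: 0.87 × 2.5 = 2.175.
The remaining 13% of clearance is unaffected.
Relative clearance = 2.175 + 0.13 = 2.305.
Exposure is unchanged when dose changes in proportion to clearance. New dose = 50 mg × 2.305 = 115 mg.

115 mg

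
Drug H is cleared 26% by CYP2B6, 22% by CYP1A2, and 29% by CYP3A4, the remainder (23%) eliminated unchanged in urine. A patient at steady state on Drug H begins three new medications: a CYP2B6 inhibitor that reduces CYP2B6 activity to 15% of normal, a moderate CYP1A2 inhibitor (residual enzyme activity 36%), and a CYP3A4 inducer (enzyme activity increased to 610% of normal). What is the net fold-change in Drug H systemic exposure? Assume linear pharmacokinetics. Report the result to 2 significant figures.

CYP2B6: 0.26 × 0.15 = 0.039
CYP1A2: 0.22 × 0.36 = 0.0792
CYP3A4: 0.29 × 6.1 = 1.769
Other: 0.23 (unchanged)
CL_new/CL_old = 0.039 + 0.0792 + 1.769 + 0.23 = 2.1172.
Because systemic exposure varies inversely with clearance, the combined effect is 1 / 2.1172 = 0.47.

0.47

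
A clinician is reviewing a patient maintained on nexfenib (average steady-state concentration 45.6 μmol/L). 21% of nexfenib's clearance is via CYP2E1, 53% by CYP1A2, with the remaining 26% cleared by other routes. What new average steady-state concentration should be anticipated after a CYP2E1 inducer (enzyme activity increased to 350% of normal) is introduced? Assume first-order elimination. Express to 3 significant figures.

The CYP2E1 pathway (21% of clearance) is boosted to 3.5× activity: 0.21 × 3.5 = 0.735.
CYP1A2 (53%) and the residual 26% are unaffected.
Relative clearance = 0.735 + 0.53 + 0.26 = 1.525.
With dosing unchanged, average steady-state concentration scales as 1/CL: 45.6 / 1.525 = 29.9 μmol/L.

29.9 μmol/L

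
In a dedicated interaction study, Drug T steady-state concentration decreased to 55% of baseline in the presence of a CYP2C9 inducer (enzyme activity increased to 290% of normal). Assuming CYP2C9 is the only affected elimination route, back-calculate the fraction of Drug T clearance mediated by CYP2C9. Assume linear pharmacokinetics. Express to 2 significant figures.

Call the CYP2C9 fraction fm. After the interaction, CL_new/CL_old = fm × 2.9 + (1 − fm).
Steady-state concentration ratio = 1 / (new CL fraction), so new CL fraction = 1 / 0.550 = 1.818.
fm × 2.9 + 1 − fm = 1.818  ⇒  fm × (2.9 − 1) = 0.8182  ⇒  fm = 0.43.

0.43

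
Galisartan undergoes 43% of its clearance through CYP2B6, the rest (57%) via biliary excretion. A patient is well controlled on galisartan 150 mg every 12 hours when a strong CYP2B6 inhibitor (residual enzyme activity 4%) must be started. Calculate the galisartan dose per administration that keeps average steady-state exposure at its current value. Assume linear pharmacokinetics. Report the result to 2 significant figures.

88 mg

The CYP2B6 pathway (43% of clearance) drops to 0.04× activity: 0.43 × 0.04 = 0.0172.
The remaining 57% of clearance is unaffected.
New clearance relative to baseline: 0.0172 + 0.57 = 0.5872.
Css,avg = (dose rate)/CL, so holding Css fixed requires dose ∝ CL: 150 × 0.5872 = 88 mg.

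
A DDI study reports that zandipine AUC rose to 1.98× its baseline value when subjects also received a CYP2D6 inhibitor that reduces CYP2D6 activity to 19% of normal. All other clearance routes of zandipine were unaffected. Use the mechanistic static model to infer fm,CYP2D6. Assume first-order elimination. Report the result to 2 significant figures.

0.61

CL'/CL = 1 / 1.98 = 0.5051
0.19·fm + (1 − fm) = 0.5051
fm = (0.5051 − 1) / (0.19 − 1) = 0.61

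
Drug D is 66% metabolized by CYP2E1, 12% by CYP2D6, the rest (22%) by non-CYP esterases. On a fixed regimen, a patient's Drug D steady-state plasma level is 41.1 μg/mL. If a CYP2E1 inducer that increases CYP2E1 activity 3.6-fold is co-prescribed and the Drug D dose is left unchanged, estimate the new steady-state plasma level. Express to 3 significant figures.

15.1 μg/mL

The CYP2E1 pathway (66% of clearance) is boosted to 3.6× activity: 0.66 × 3.6 = 2.376.
CYP2D6 (12%) and the residual 22% are unaffected.
New clearance relative to baseline: 2.376 + 0.12 + 0.22 = 2.716.
New steady-state plasma level = baseline ÷ relative clearance = 41.1 / 2.716 = 15.1 μg/mL.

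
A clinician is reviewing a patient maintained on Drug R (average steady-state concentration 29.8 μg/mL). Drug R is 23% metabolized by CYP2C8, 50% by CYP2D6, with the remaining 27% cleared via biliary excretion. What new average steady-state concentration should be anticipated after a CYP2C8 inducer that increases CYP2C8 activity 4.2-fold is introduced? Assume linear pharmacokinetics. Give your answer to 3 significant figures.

The CYP2C8 pathway (23% of clearance) increases to 4.2× activity: 0.23 × 4.2 = 0.966.
CYP2D6 (50%) and the residual 27% are unaffected.
Relative clearance = 0.966 + 0.5 + 0.27 = 1.736.
New average steady-state concentration = baseline ÷ relative clearance = 29.8 / 1.736 = 17.2 μg/mL.

17.2 μg/mL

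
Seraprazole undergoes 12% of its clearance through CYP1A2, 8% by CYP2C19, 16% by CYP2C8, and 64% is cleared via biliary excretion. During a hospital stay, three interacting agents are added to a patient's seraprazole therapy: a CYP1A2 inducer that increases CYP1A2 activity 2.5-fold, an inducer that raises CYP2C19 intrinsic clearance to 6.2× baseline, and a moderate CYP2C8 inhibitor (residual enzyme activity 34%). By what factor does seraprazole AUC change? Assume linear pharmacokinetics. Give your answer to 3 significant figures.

0.671

The CYP1A2 pathway (12% of clearance) increases to 2.5× activity: 0.12 × 2.5 = 0.3.
The CYP2C19 pathway (8% of clearance) is boosted to 6.2× activity: 0.08 × 6.2 = 0.496.
The CYP2C8 pathway (16% of clearance) drops to 0.34× activity: 0.16 × 0.34 = 0.0544.
The remaining 64% of clearance is unaffected.
CL_new/CL_old = 0.3 + 0.496 + 0.0544 + 0.64 = 1.4904.
Because AUC varies inversely with clearance, the combined effect is 1 / 1.4904 = 0.671.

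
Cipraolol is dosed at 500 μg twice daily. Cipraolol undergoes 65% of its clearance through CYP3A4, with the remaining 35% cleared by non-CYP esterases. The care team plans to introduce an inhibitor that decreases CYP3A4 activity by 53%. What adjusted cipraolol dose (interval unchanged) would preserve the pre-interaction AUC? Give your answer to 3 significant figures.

328 μg

CYP3A4: 0.65 × 0.47 = 0.3055
Other: 0.35 (unchanged)
CL_new/CL_old = 0.3055 + 0.35 = 0.6555.
Css,avg = (dose rate)/CL, so holding Css fixed requires dose ∝ CL: 500 × 0.6555 = 328 μg.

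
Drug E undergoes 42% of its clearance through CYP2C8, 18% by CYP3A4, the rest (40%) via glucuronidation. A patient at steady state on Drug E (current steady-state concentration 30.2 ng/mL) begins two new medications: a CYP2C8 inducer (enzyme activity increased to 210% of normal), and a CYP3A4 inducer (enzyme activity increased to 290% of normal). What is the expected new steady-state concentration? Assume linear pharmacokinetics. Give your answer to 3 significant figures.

CYP2C8: 0.42 × 2.1 = 0.882
CYP3A4: 0.18 × 2.9 = 0.522
Other: 0.4 (unchanged)
Relative clearance = 0.882 + 0.522 + 0.4 = 1.804.
Steady-state concentration ∝ 1/CL: new value = 30.2 / 1.804 = 16.7 ng/mL.

16.7 ng/mL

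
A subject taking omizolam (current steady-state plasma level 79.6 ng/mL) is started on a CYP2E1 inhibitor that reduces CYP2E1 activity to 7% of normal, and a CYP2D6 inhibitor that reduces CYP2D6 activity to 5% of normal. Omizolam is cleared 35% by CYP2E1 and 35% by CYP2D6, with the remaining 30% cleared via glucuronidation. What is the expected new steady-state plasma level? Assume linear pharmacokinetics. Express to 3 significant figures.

233 ng/mL

The CYP2E1 pathway (35% of clearance) is reduced to 0.07× activity: 0.35 × 0.07 = 0.0245.
The CYP2D6 pathway (35% of clearance) drops to 0.05× activity: 0.35 × 0.05 = 0.0175.
Non-CYP routes (30%) are unchanged.
New clearance relative to baseline: 0.0245 + 0.0175 + 0.3 = 0.342.
New steady-state plasma level = 79.6 / 0.342 = 233 ng/mL (concentration scales inversely with clearance).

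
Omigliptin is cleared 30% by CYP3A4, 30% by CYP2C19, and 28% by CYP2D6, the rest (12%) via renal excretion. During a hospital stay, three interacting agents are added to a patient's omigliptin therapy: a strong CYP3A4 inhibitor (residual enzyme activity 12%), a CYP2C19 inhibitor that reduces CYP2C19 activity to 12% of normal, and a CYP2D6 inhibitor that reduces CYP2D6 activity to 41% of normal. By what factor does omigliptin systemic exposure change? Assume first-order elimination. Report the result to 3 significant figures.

3.26

CYP3A4: 0.3 × 0.12 = 0.036
CYP2C19: 0.3 × 0.12 = 0.036
CYP2D6: 0.28 × 0.41 = 0.1148
Other: 0.12 (unchanged)
New clearance relative to baseline: 0.036 + 0.036 + 0.1148 + 0.12 = 0.3068.
Systemic exposure ∝ 1/CL: fold-change = 1 / 0.3068 = 3.26.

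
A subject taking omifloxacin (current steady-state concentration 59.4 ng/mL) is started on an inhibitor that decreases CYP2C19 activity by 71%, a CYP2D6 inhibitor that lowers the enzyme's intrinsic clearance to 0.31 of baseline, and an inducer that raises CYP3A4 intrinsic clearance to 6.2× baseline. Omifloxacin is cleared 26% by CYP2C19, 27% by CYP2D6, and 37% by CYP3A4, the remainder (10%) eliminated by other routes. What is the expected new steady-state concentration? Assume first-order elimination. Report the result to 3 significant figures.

The CYP2C19 pathway (26% of clearance) drops to 0.29× activity: 0.26 × 0.29 = 0.0754.
The CYP2D6 pathway (27% of clearance) falls to 0.31× activity: 0.27 × 0.31 = 0.0837.
The CYP3A4 pathway (37% of clearance) increases to 6.2× activity: 0.37 × 6.2 = 2.294.
Non-CYP routes (10%) are unchanged.
Relative clearance = 0.0754 + 0.0837 + 2.294 + 0.1 = 2.5531.
New steady-state concentration = 59.4 / 2.5531 = 23.3 ng/mL (concentration scales inversely with clearance).

23.3 ng/mL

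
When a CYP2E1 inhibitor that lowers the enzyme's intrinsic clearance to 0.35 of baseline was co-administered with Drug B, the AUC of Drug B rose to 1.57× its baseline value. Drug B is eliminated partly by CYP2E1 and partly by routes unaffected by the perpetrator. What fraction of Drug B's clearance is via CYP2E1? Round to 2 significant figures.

CL'/CL = 1 / 1.57 = 0.6369
0.35·fm + (1 − fm) = 0.6369
fm = (0.6369 − 1) / (0.35 − 1) = 0.56

0.56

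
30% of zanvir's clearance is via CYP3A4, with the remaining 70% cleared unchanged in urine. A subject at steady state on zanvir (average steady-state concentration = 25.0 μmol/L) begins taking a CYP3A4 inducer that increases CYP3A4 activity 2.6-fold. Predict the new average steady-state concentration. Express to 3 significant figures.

16.9 μmol/L

The CYP3A4 pathway (30% of clearance) rises to 2.6× activity: 0.3 × 2.6 = 0.78.
The remaining 70% of clearance is unaffected.
Relative clearance = 0.78 + 0.7 = 1.48.
New average steady-state concentration = baseline ÷ relative clearance = 25.0 / 1.48 = 16.9 μmol/L.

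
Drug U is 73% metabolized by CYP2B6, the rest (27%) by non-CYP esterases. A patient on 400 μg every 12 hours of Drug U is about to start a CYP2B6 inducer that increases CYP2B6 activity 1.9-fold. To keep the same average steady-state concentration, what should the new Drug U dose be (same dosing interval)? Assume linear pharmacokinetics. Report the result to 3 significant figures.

CYP2B6: 0.73 × 1.9 = 1.387
Other: 0.27 (unchanged)
New clearance relative to baseline: 1.387 + 0.27 = 1.657.
To maintain the same steady-state level, dose must scale with clearance: new dose = 400 × 1.657 = 663 μg.

663 μg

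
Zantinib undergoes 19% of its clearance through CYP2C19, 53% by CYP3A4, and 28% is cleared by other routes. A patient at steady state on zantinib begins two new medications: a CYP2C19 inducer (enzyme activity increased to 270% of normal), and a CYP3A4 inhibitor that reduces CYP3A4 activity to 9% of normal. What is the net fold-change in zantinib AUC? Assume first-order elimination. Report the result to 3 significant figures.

CYP2C19: 0.19 × 2.7 = 0.513
CYP3A4: 0.53 × 0.09 = 0.0477
Other: 0.28 (unchanged)
New clearance relative to baseline: 0.513 + 0.0477 + 0.28 = 0.8407.
Because AUC varies inversely with clearance, the combined effect is 1 / 0.8407 = 1.19.

1.19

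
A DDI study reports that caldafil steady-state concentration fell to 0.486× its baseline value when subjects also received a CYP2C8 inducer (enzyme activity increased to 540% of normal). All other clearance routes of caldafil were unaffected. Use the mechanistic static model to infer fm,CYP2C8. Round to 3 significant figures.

Let x = fm,CYP2C8. Because steady-state concentration ∝ 1/CL, relative clearance rose to 1/0.486 = 2.058.
Only the CYP2C8 route changed, so 2.058 = x·5.4 + (1 − x), giving x = 0.240.

0.240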